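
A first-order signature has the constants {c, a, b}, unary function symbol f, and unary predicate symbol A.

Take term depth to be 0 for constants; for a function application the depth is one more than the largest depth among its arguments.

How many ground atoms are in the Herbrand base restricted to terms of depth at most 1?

First count ground terms of depth ≤ 1.
Let N_k = |{terms of depth ≤ k}|. Then N_0 = 3 and N_k = 3 + N_{k-1} for k ≥ 1 (one summand per function symbol, arity giving the exponent).
N_0 = 3
N_1 = 3 + 3 = 6
Explicitly: c, a, b, f(c), f(a), f(b).
So |H| = 6.
For each predicate symbol, the number of ground atoms is |H| raised to its arity; summing:
  A: 6
Total ground atoms: 6.

6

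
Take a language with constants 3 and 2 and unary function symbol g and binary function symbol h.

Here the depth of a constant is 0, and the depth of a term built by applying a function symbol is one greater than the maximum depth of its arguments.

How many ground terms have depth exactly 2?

Let N_k count ground terms of depth at most k. Each non-constant term of depth ≤ k is some function symbol applied to depth-≤(k−1) arguments, giving N_k = 2 + N_{k-1} + N_{k-1}^2.
N_0 = 2
N_1 = 2 + 2 + 2^2 = 8
N_2 = 2 + 8 + 8^2 = 74
Terms of depth exactly 2: N_2 − N_1 = 74 − 8 = 66.

66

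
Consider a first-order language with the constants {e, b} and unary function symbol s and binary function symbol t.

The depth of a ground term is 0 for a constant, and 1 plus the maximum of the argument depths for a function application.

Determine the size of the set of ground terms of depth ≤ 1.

Count level by level. With function symbols s/1, t/2, the terms of depth ≤ k are the 2 constants together with each function applied to depth-≤(k−1) tuples, so N_k = 2 + N_{k-1} + N_{k-1}^2.
N_0 = 2
N_1 = 2 + 2 + 2^2 = 8

8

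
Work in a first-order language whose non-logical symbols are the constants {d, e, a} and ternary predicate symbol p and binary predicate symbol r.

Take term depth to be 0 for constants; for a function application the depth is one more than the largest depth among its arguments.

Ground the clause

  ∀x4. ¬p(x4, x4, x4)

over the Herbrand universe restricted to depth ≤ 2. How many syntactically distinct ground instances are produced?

3

Ground terms of depth ≤ 2:
  With no function symbols every ground term is a constant, so there are exactly 3 ground terms at every depth bound.
  N_0 = 3
  N_1 = 3
  N_2 = 3
  Explicitly: d, e, a.
So there are 3 ground terms available for substitution.
The variable x4 ranges independently over the available ground terms, and distinct assignments produce distinct instances.
Number of ground instances = 3.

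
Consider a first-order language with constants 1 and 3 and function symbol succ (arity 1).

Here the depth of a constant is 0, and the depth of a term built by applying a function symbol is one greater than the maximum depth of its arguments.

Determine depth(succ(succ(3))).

2

depth(succ(3)) = 1 + depth(3) = 1 + 0 = 1
depth(succ(succ(3))) = 1 + depth(succ(3)) = 1 + 1 = 2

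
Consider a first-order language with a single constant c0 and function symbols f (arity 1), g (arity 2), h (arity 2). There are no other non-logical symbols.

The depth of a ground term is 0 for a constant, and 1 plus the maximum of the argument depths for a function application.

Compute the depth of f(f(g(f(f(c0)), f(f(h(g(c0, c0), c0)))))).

depth(f(c0)) = 1 + depth(c0) = 1 + 0 = 1
depth(f(f(c0))) = 1 + depth(f(c0)) = 1 + 1 = 2
depth(g(c0, c0)) = 1 + max(0, 0) = 1
depth(h(g(c0, c0), c0)) = 1 + max(1, 0) = 2
depth(f(h(g(c0, c0), c0))) = 1 + depth(h(g(c0, c0), c0)) = 1 + 2 = 3
depth(f(f(h(g(c0, c0), c0)))) = 1 + depth(f(h(g(c0, c0), c0))) = 1 + 3 = 4
depth(g(f(f(c0)), f(f(h(g(c0, c0), c0))))) = 1 + max(2, 4) = 5
depth(f(g(f(f(c0)), f(f(h(g(c0, c0), c0)))))) = 1 + depth(g(f(f(c0)), f(f(h(g(c0, c0), c0))))) = 1 + 5 = 6
depth(f(f(g(f(f(c0)), f(f(h(g(c0, c0), c0))))))) = 1 + depth(f(g(f(f(c0)), f(f(h(g(c0, c0), c0)))))) = 1 + 6 = 7

7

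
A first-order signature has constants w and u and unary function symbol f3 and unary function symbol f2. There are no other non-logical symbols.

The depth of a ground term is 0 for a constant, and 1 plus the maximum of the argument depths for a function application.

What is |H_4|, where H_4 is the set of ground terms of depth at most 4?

Let N_k = |{terms of depth ≤ k}|. Then N_0 = 2 and N_k = 2 + N_{k-1} + N_{k-1} for k ≥ 1 (one summand per function symbol, arity giving the exponent).
N_0 = 2
N_1 = 2 + 2 + 2 = 6
N_2 = 2 + 6 + 6 = 14
N_3 = 2 + 14 + 14 = 30
N_4 = 2 + 30 + 30 = 62

62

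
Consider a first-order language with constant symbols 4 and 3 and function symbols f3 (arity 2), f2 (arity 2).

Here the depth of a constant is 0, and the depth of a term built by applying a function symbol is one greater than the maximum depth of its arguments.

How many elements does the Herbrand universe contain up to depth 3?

Let N_k count ground terms of depth at most k. Each non-constant term of depth ≤ k is some function symbol applied to depth-≤(k−1) arguments, giving N_k = 2 + N_{k-1}^2 + N_{k-1}^2.
N_0 = 2
N_1 = 2 + 2^2 + 2^2 = 10
N_2 = 2 + 10^2 + 10^2 = 202
N_3 = 2 + 202^2 + 202^2 = 81610

81610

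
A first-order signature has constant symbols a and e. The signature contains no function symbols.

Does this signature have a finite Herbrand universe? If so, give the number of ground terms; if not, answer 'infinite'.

There are no function symbols, so every ground term is one of the 2 constants.
The Herbrand universe is {a, e}, which is finite with 2 elements.

2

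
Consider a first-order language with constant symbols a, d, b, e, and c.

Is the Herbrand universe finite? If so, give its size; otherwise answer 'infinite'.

5

There are no function symbols, so every ground term is one of the 5 constants.
The Herbrand universe is {a, d, b, e, c}, which is finite with 5 elements.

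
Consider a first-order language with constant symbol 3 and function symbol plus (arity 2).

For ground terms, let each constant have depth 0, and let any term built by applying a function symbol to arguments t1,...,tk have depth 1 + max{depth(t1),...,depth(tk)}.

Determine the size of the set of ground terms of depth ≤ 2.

If N_k denotes the number of depth-≤k ground terms, the 1 constant gives N_0 = 1, and each function symbol of arity r contributes N_{k-1}^r new terms at level k: N_k = 1 + N_{k-1}^2.
N_0 = 1
N_1 = 1 + 1^2 = 2
N_2 = 1 + 2^2 = 5
Explicitly: 3, plus(3, 3), plus(3, plus(3, 3)), plus(plus(3, 3), 3), plus(plus(3, 3), plus(3, 3)).

5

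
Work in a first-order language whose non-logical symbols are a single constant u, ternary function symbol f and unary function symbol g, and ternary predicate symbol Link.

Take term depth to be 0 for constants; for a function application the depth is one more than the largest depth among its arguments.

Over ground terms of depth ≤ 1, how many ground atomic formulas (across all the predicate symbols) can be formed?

First count ground terms of depth ≤ 1.
Let N_k count ground terms of depth at most k. Each non-constant term of depth ≤ k is some function symbol applied to depth-≤(k−1) arguments, giving N_k = 1 + N_{k-1}^3 + N_{k-1}.
N_0 = 1
N_1 = 1 + 1^3 + 1 = 3
Explicitly: u, f(u, u, u), g(u).
So |H| = 3.
A ground atom is a predicate applied to a tuple of terms from H, so the count is the sum over predicates of |H|^arity:
  Link: 3^3 = 27
Total ground atoms: 27.

27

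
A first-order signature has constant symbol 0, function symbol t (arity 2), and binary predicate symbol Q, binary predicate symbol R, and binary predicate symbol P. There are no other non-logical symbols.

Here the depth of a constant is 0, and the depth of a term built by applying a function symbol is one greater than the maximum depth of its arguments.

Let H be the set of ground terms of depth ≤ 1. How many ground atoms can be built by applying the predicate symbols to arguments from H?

12

First count ground terms of depth ≤ 1.
Let N_k count ground terms of depth at most k. Each non-constant term of depth ≤ k is some function symbol applied to depth-≤(k−1) arguments, giving N_k = 1 + N_{k-1}^2.
N_0 = 1
N_1 = 1 + 1^2 = 2
Explicitly: 0, t(0, 0).
So |H| = 2.
Each predicate of arity r yields |H|^r ground atoms (one per choice of an r-tuple from H):
  Q: 2^2 = 4;  R: 2^2 = 4;  P: 2^2 = 4
Total ground atoms: 4 + 4 + 4 = 12.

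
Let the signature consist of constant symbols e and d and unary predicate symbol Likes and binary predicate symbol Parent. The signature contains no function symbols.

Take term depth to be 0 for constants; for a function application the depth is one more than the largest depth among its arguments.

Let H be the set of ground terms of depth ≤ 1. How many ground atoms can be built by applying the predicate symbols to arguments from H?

6

First count ground terms of depth ≤ 1.
With no function symbols every ground term is a constant, so there are exactly 2 ground terms at every depth bound.
N_0 = 2
N_1 = 2
So |H| = 2.
Ground atoms are formed by filling each argument slot of a predicate with a term from H, so an r-ary predicate gives |H|^r atoms:
  Likes: 2;  Parent: 2^2 = 4
Total ground atoms: 2 + 4 = 6.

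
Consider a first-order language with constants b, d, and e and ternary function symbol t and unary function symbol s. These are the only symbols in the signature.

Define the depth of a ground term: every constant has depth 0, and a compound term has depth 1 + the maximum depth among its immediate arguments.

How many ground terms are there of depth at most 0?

3

Count level by level. With function symbols t/3, s/1, the terms of depth ≤ k are the 3 constants together with each function applied to depth-≤(k−1) tuples, so N_k = 3 + N_{k-1}^3 + N_{k-1}.
N_0 = 3
Explicitly: b, d, e.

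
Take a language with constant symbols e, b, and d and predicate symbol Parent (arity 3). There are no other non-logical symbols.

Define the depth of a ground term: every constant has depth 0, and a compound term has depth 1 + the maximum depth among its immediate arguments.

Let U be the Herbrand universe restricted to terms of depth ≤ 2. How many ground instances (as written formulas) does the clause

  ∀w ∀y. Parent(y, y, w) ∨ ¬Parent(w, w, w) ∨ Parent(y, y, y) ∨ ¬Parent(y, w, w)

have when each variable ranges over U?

9

Ground terms of depth ≤ 2:
  With no function symbols every ground term is a constant, so there are exactly 3 ground terms at every depth bound.
  N_0 = 3
  N_1 = 3
  N_2 = 3
  Explicitly: e, b, d.
So there are 3 ground terms available for substitution.
Each of w, y ranges independently over the available ground terms, and distinct assignments produce distinct instances.
Number of ground instances = 3^2 = 9.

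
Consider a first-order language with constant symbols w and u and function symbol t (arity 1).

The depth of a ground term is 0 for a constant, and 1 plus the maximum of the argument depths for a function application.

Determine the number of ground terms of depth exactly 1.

2

If N_k denotes the number of depth-≤k ground terms, the 2 constants give N_0 = 2, and each function symbol of arity r contributes N_{k-1}^r new terms at level k: N_k = 2 + N_{k-1}.
N_0 = 2
N_1 = 2 + 2 = 4
Terms of depth exactly 1: N_1 − N_0 = 4 − 2 = 2.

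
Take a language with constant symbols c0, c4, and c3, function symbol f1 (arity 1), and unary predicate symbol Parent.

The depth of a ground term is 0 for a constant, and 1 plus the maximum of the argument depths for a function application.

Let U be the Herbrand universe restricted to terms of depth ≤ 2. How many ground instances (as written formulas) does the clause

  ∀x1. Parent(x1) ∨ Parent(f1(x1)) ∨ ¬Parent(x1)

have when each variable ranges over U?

9

Ground terms of depth ≤ 2:
  Write N_k for the number of ground terms of depth ≤ k. A term of depth ≤ k is either a constant or a function symbol applied to arguments of depth ≤ k−1, so N_k = 3 + N_{k-1}.
  N_0 = 3
  N_1 = 3 + 3 = 6
  N_2 = 3 + 6 = 9
  Explicitly: c0, c4, c3, f1(c0), f1(c4), f1(c3), f1(f1(c0)), f1(f1(c4)), f1(f1(c3)).
So there are 9 ground terms available for substitution.
The clause has 1 distinct variable (x1), which appears in the body. In the free term algebra distinct substitutions yield syntactically distinct ground instances.
Number of ground instances = 9.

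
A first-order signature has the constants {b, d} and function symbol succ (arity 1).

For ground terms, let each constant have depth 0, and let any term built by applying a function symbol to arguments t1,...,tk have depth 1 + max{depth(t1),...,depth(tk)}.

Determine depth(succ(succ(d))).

depth(succ(d)) = 1 + depth(d) = 1 + 0 = 1
depth(succ(succ(d))) = 1 + depth(succ(d)) = 1 + 1 = 2

2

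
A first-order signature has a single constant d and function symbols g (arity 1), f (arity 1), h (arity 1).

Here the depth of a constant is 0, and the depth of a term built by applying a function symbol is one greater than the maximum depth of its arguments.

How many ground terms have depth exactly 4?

Let N_k = |{terms of depth ≤ k}|. Then N_0 = 1 and N_k = 1 + N_{k-1} + N_{k-1} + N_{k-1} for k ≥ 1 (one summand per function symbol, arity giving the exponent).
N_0 = 1
N_1 = 1 + 1 + 1 + 1 = 4
N_2 = 1 + 4 + 4 + 4 = 13
N_3 = 1 + 13 + 13 + 13 = 40
N_4 = 1 + 40 + 40 + 40 = 121
Terms of depth exactly 4: N_4 − N_3 = 121 − 40 = 81.

81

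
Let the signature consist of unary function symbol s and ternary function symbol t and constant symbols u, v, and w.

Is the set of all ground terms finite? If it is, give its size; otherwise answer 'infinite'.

infinite

The signature has at least one function symbol (s, arity 1) and at least one constant (u).
Iterating s gives infinitely many distinct ground terms: u, s(u), s(s(u)), ...
So the Herbrand universe is infinite.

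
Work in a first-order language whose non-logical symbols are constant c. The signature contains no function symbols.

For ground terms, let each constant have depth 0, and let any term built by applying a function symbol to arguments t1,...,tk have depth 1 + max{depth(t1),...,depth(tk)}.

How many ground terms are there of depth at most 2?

1

With no function symbols every ground term is a constant, so there is exactly 1 ground term at every depth bound.
N_0 = 1
N_1 = 1
N_2 = 1
Explicitly: c.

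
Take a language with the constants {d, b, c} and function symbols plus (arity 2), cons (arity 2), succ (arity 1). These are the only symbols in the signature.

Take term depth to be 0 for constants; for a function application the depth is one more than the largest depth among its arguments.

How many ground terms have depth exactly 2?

1155

Count level by level. With function symbols plus/2, cons/2, succ/1, the terms of depth ≤ k are the 3 constants together with each function applied to depth-≤(k−1) tuples, so N_k = 3 + N_{k-1}^2 + N_{k-1}^2 + N_{k-1}.
N_0 = 3
N_1 = 3 + 3^2 + 3^2 + 3 = 24
N_2 = 3 + 24^2 + 24^2 + 24 = 1179
Terms of depth exactly 2: N_2 − N_1 = 1179 − 24 = 1155.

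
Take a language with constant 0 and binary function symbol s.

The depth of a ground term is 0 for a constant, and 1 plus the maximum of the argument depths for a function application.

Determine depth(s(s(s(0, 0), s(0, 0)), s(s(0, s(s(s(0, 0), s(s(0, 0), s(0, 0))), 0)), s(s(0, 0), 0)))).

7

depth(s(0, 0)) = 1 + max(0, 0) = 1
depth(s(s(0, 0), s(0, 0))) = 1 + max(1, 1) = 2
depth(s(s(0, 0), s(s(0, 0), s(0, 0)))) = 1 + max(1, 2) = 3
depth(s(s(s(0, 0), s(s(0, 0), s(0, 0))), 0)) = 1 + max(3, 0) = 4
depth(s(0, s(s(s(0, 0), s(s(0, 0), s(0, 0))), 0))) = 1 + max(0, 4) = 5
depth(s(s(0, 0), 0)) = 1 + max(1, 0) = 2
depth(s(s(0, s(s(s(0, 0), s(s(0, 0), s(0, 0))), 0)), s(s(0, 0), 0))) = 1 + max(5, 2) = 6
depth(s(s(s(0, 0), s(0, 0)), s(s(0, s(s(s(0, 0), s(s(0, 0), s(0, 0))), 0)), s(s(0, 0), 0)))) = 1 + max(2, 6) = 7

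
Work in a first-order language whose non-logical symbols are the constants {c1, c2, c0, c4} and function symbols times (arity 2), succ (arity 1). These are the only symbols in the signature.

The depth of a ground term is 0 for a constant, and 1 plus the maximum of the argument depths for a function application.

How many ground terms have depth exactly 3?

Write N_k for the number of ground terms of depth ≤ k. A term of depth ≤ k is either a constant or a function symbol applied to arguments of depth ≤ k−1, so N_k = 4 + N_{k-1}^2 + N_{k-1}.
N_0 = 4
N_1 = 4 + 4^2 + 4 = 24
N_2 = 4 + 24^2 + 24 = 604
N_3 = 4 + 604^2 + 604 = 365424
Terms of depth exactly 3: N_3 − N_2 = 365424 − 604 = 364820.

364820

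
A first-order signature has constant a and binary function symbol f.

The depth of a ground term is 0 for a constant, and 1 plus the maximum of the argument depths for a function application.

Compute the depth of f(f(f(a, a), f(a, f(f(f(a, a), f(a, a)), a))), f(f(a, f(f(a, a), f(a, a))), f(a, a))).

depth(f(a, a)) = 1 + max(0, 0) = 1
depth(f(f(a, a), f(a, a))) = 1 + max(1, 1) = 2
depth(f(f(f(a, a), f(a, a)), a)) = 1 + max(2, 0) = 3
depth(f(a, f(f(f(a, a), f(a, a)), a))) = 1 + max(0, 3) = 4
depth(f(f(a, a), f(a, f(f(f(a, a), f(a, a)), a)))) = 1 + max(1, 4) = 5
depth(f(a, f(f(a, a), f(a, a)))) = 1 + max(0, 2) = 3
depth(f(f(a, f(f(a, a), f(a, a))), f(a, a))) = 1 + max(3, 1) = 4
depth(f(f(f(a, a), f(a, f(f(f(a, a), f(a, a)), a))), f(f(a, f(f(a, a), f(a, a))), f(a, a)))) = 1 + max(5, 4) = 6

6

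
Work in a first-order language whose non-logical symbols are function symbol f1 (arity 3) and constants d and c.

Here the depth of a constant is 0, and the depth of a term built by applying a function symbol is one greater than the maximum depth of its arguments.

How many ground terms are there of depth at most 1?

10

Count level by level. With function symbols f1/3, the terms of depth ≤ k are the 2 constants together with each function applied to depth-≤(k−1) tuples, so N_k = 2 + N_{k-1}^3.
N_0 = 2
N_1 = 2 + 2^3 = 10
Explicitly: d, c, f1(d, d, d), f1(d, d, c), f1(d, c, d), f1(d, c, c), f1(c, d, d), f1(c, d, c), f1(c, c, d), f1(c, c, c).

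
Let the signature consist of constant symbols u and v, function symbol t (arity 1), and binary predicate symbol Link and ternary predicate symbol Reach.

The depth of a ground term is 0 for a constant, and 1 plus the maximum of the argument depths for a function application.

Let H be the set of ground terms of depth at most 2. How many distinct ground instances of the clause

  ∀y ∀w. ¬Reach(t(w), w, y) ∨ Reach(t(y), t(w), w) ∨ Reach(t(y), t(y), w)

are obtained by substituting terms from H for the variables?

36

Ground terms of depth ≤ 2:
  Count level by level. With function symbols t/1, the terms of depth ≤ k are the 2 constants together with each function applied to depth-≤(k−1) tuples, so N_k = 2 + N_{k-1}.
  N_0 = 2
  N_1 = 2 + 2 = 4
  N_2 = 2 + 4 = 6
So there are 6 ground terms available for substitution.
The body mentions every one of the 2 quantified variables; since ground terms form a free algebra, no two substitutions collapse to the same formula.
Number of ground instances = 6^2 = 36.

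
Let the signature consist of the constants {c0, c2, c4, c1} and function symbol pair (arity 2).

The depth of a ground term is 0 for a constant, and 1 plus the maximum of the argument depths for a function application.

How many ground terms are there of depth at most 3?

163220

Let N_k = |{terms of depth ≤ k}|. Then N_0 = 4 and N_k = 4 + N_{k-1}^2 for k ≥ 1 (one summand per function symbol, arity giving the exponent).
N_0 = 4
N_1 = 4 + 4^2 = 20
N_2 = 4 + 20^2 = 404
N_3 = 4 + 404^2 = 163220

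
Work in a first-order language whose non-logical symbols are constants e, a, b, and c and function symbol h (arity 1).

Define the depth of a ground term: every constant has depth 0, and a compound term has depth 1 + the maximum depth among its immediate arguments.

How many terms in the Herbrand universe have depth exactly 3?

4

Let N_k = |{terms of depth ≤ k}|. Then N_0 = 4 and N_k = 4 + N_{k-1} for k ≥ 1 (one summand per function symbol, arity giving the exponent).
N_0 = 4
N_1 = 4 + 4 = 8
N_2 = 4 + 8 = 12
N_3 = 4 + 12 = 16
Terms of depth exactly 3: N_3 − N_2 = 16 − 12 = 4.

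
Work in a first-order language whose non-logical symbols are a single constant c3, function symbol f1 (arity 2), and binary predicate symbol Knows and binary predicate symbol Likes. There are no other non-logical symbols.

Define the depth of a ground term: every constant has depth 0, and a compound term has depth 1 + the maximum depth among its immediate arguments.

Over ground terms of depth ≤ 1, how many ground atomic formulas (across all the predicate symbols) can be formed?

First count ground terms of depth ≤ 1.
Count level by level. With function symbols f1/2, the terms of depth ≤ k are the 1 constant together with each function applied to depth-≤(k−1) tuples, so N_k = 1 + N_{k-1}^2.
N_0 = 1
N_1 = 1 + 1^2 = 2
So |H| = 2.
Ground atoms are formed by filling each argument slot of a predicate with a term from H, so an r-ary predicate gives |H|^r atoms:
  Knows: 2^2 = 4;  Likes: 2^2 = 4
Total ground atoms: 4 + 4 = 8.

8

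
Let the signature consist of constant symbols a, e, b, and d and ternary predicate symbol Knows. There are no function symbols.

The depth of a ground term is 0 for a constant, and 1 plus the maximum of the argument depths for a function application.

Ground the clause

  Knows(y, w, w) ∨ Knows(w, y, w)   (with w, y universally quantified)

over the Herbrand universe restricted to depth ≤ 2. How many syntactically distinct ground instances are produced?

16

Ground terms of depth ≤ 2:
  With no function symbols every ground term is a constant, so there are exactly 4 ground terms at every depth bound.
  N_0 = 4
  N_1 = 4
  N_2 = 4
  Explicitly: a, e, b, d.
So there are 4 ground terms available for substitution.
Each of w, y ranges independently over the available ground terms, and distinct assignments produce distinct instances.
Number of ground instances = 4^2 = 16.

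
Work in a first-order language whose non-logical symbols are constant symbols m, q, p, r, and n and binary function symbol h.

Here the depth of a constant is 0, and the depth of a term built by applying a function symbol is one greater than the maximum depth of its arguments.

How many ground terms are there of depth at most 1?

Write N_k for the number of ground terms of depth ≤ k. A term of depth ≤ k is either a constant or a function symbol applied to arguments of depth ≤ k−1, so N_k = 5 + N_{k-1}^2.
N_0 = 5
N_1 = 5 + 5^2 = 30

30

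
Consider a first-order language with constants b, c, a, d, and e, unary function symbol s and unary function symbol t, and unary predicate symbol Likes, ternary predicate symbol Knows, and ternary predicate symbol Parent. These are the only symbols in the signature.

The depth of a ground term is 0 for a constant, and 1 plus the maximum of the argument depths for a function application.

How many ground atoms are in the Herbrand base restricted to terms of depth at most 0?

255

First count ground terms of depth ≤ 0.
Let N_k count ground terms of depth at most k. Each non-constant term of depth ≤ k is some function symbol applied to depth-≤(k−1) arguments, giving N_k = 5 + N_{k-1} + N_{k-1}.
N_0 = 5
Explicitly: b, c, a, d, e.
So |H| = 5.
Ground atoms are formed by filling each argument slot of a predicate with a term from H, so an r-ary predicate gives |H|^r atoms:
  Likes: 5;  Knows: 5^3 = 125;  Parent: 5^3 = 125
Total ground atoms: 5 + 125 + 125 = 255.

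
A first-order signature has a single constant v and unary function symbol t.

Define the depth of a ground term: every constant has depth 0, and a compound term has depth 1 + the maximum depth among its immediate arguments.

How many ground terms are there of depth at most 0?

Let N_k = |{terms of depth ≤ k}|. Then N_0 = 1 and N_k = 1 + N_{k-1} for k ≥ 1 (one summand per function symbol, arity giving the exponent).
N_0 = 1

1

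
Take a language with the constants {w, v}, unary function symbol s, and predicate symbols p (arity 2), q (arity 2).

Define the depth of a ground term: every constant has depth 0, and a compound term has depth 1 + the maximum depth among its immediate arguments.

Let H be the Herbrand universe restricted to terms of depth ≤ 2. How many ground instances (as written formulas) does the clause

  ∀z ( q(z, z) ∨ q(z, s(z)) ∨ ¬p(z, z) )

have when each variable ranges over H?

6

Ground terms of depth ≤ 2:
  Write N_k for the number of ground terms of depth ≤ k. A term of depth ≤ k is either a constant or a function symbol applied to arguments of depth ≤ k−1, so N_k = 2 + N_{k-1}.
  N_0 = 2
  N_1 = 2 + 2 = 4
  N_2 = 2 + 4 = 6
So there are 6 ground terms available for substitution.
There is 1 variable to instantiate (z),  occurring in at least one literal, so different choices give different ground instances.
Number of ground instances = 6.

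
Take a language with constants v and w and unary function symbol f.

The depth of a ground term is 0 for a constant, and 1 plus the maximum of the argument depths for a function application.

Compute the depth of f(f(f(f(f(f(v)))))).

6

depth(f(v)) = 1 + depth(v) = 1 + 0 = 1
depth(f(f(v))) = 1 + depth(f(v)) = 1 + 1 = 2
depth(f(f(f(v)))) = 1 + depth(f(f(v))) = 1 + 2 = 3
depth(f(f(f(f(v))))) = 1 + depth(f(f(f(v)))) = 1 + 3 = 4
depth(f(f(f(f(f(v)))))) = 1 + depth(f(f(f(f(v))))) = 1 + 4 = 5
depth(f(f(f(f(f(f(v))))))) = 1 + depth(f(f(f(f(f(v)))))) = 1 + 5 = 6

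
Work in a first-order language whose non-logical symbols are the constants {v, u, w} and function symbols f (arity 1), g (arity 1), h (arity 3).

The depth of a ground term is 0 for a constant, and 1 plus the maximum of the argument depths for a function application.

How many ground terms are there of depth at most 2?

If N_k denotes the number of depth-≤k ground terms, the 3 constants give N_0 = 3, and each function symbol of arity r contributes N_{k-1}^r new terms at level k: N_k = 3 + N_{k-1} + N_{k-1} + N_{k-1}^3.
N_0 = 3
N_1 = 3 + 3 + 3 + 3^3 = 36
N_2 = 3 + 36 + 36 + 36^3 = 46731

46731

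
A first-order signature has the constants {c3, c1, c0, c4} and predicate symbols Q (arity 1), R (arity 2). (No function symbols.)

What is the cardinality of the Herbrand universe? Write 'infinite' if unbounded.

4

There are no function symbols, so every ground term is one of the 4 constants.
The Herbrand universe is {c3, c1, c0, c4}, which is finite with 4 elements.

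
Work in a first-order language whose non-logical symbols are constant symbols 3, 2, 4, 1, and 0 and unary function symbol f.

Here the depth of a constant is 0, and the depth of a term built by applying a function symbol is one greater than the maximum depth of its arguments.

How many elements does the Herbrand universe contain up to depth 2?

15

Let N_k count ground terms of depth at most k. Each non-constant term of depth ≤ k is some function symbol applied to depth-≤(k−1) arguments, giving N_k = 5 + N_{k-1}.
N_0 = 5
N_1 = 5 + 5 = 10
N_2 = 5 + 10 = 15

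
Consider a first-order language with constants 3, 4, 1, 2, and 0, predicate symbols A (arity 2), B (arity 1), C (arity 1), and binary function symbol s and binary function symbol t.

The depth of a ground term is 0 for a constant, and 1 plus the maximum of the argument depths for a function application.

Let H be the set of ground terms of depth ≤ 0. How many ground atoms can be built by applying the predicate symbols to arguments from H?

35

First count ground terms of depth ≤ 0.
If N_k denotes the number of depth-≤k ground terms, the 5 constants give N_0 = 5, and each function symbol of arity r contributes N_{k-1}^r new terms at level k: N_k = 5 + N_{k-1}^2 + N_{k-1}^2.
N_0 = 5
So |H| = 5.
For each predicate symbol, the number of ground atoms is |H| raised to its arity; summing:
  A: 5^2 = 25;  B: 5;  C: 5
Total ground atoms: 25 + 5 + 5 = 35.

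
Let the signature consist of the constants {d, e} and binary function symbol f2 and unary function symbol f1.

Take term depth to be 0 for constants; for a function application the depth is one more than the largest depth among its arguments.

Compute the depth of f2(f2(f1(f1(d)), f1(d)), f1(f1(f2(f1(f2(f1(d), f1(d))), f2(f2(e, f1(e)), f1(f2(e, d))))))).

depth(f1(d)) = 1 + depth(d) = 1 + 0 = 1
depth(f1(f1(d))) = 1 + depth(f1(d)) = 1 + 1 = 2
depth(f2(f1(f1(d)), f1(d))) = 1 + max(2, 1) = 3
depth(f2(f1(d), f1(d))) = 1 + max(1, 1) = 2
depth(f1(f2(f1(d), f1(d)))) = 1 + depth(f2(f1(d), f1(d))) = 1 + 2 = 3
depth(f1(e)) = 1 + depth(e) = 1 + 0 = 1
depth(f2(e, f1(e))) = 1 + max(0, 1) = 2
depth(f2(e, d)) = 1 + max(0, 0) = 1
depth(f1(f2(e, d))) = 1 + depth(f2(e, d)) = 1 + 1 = 2
depth(f2(f2(e, f1(e)), f1(f2(e, d)))) = 1 + max(2, 2) = 3
depth(f2(f1(f2(f1(d), f1(d))), f2(f2(e, f1(e)), f1(f2(e, d))))) = 1 + max(3, 3) = 4
depth(f1(f2(f1(f2(f1(d), f1(d))), f2(f2(e, f1(e)), f1(f2(e, d)))))) = 1 + depth(f2(f1(f2(f1(d), f1(d))), f2(f2(e, f1(e)), f1(f2(e, d))))) = 1 + 4 = 5
depth(f1(f1(f2(f1(f2(f1(d), f1(d))), f2(f2(e, f1(e)), f1(f2(e, d))))))) = 1 + depth(f1(f2(f1(f2(f1(d), f1(d))), f2(f2(e, f1(e)), f1(f2(e, d)))))) = 1 + 5 = 6
depth(f2(f2(f1(f1(d)), f1(d)), f1(f1(f2(f1(f2(f1(d), f1(d))), f2(f2(e, f1(e)), f1(f2(e, d)))))))) = 1 + max(3, 6) = 7

7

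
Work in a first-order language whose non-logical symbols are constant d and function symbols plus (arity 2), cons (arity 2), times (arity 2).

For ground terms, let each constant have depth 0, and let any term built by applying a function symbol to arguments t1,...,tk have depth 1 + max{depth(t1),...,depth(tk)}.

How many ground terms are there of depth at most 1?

4

Write N_k for the number of ground terms of depth ≤ k. A term of depth ≤ k is either a constant or a function symbol applied to arguments of depth ≤ k−1, so N_k = 1 + N_{k-1}^2 + N_{k-1}^2 + N_{k-1}^2.
N_0 = 1
N_1 = 1 + 1^2 + 1^2 + 1^2 = 4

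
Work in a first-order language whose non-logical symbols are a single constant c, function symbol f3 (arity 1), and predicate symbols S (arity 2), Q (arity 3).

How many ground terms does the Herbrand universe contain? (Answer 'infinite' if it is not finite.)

The signature has at least one function symbol (f3, arity 1) and at least one constant (c).
Iterating f3 gives infinitely many distinct ground terms: c, f3(c), f3(f3(c)), ...
So the Herbrand universe is infinite.

infinite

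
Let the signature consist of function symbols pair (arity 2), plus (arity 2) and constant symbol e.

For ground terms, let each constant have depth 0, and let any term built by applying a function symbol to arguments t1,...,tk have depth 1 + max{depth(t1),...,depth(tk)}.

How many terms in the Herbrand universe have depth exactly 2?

16

Let N_k = |{terms of depth ≤ k}|. Then N_0 = 1 and N_k = 1 + N_{k-1}^2 + N_{k-1}^2 for k ≥ 1 (one summand per function symbol, arity giving the exponent).
N_0 = 1
N_1 = 1 + 1^2 + 1^2 = 3
N_2 = 1 + 3^2 + 3^2 = 19
Terms of depth exactly 2: N_2 − N_1 = 19 − 3 = 16.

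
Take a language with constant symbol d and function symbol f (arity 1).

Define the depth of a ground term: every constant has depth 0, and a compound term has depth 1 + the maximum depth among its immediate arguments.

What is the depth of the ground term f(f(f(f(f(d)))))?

depth(f(d)) = 1 + depth(d) = 1 + 0 = 1
depth(f(f(d))) = 1 + depth(f(d)) = 1 + 1 = 2
depth(f(f(f(d)))) = 1 + depth(f(f(d))) = 1 + 2 = 3
depth(f(f(f(f(d))))) = 1 + depth(f(f(f(d)))) = 1 + 3 = 4
depth(f(f(f(f(f(d)))))) = 1 + depth(f(f(f(f(d))))) = 1 + 4 = 5

5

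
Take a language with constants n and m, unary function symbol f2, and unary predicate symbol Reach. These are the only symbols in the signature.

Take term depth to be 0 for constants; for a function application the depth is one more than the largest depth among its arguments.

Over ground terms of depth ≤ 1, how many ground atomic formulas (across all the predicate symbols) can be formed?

4

First count ground terms of depth ≤ 1.
Let N_k count ground terms of depth at most k. Each non-constant term of depth ≤ k is some function symbol applied to depth-≤(k−1) arguments, giving N_k = 2 + N_{k-1}.
N_0 = 2
N_1 = 2 + 2 = 4
Explicitly: n, m, f2(n), f2(m).
So |H| = 4.
A ground atom is a predicate applied to a tuple of terms from H, so the count is the sum over predicates of |H|^arity:
  Reach: 4
Total ground atoms: 4.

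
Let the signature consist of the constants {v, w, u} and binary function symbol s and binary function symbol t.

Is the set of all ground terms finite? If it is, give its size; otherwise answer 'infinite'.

The signature has at least one function symbol (s, arity 2) and at least one constant (v).
Iterating s gives infinitely many distinct ground terms: v, s(v, v), s(s(v, v), s(v, v)), ...
So the Herbrand universe is infinite.

infinite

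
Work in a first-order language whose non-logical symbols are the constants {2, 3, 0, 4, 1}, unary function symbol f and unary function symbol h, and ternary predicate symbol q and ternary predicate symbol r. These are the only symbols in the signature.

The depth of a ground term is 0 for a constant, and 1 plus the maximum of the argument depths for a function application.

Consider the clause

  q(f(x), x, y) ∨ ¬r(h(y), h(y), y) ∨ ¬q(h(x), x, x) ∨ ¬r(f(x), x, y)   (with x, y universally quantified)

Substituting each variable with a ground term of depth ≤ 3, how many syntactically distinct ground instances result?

5625

Ground terms of depth ≤ 3:
  Let N_k count ground terms of depth at most k. Each non-constant term of depth ≤ k is some function symbol applied to depth-≤(k−1) arguments, giving N_k = 5 + N_{k-1} + N_{k-1}.
  N_0 = 5
  N_1 = 5 + 5 + 5 = 15
  N_2 = 5 + 15 + 15 = 35
  N_3 = 5 + 35 + 35 = 75
So there are 75 ground terms available for substitution.
There are 2 variables to instantiate (x, y), each occurring in at least one literal, so different choices give different ground instances.
Number of ground instances = 75^2 = 5625.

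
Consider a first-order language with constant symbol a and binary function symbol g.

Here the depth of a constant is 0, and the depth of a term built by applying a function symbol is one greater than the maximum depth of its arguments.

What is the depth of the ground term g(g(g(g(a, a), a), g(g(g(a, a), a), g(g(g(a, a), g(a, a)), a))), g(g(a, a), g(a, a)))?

6

depth(g(a, a)) = 1 + max(0, 0) = 1
depth(g(g(a, a), a)) = 1 + max(1, 0) = 2
depth(g(g(a, a), g(a, a))) = 1 + max(1, 1) = 2
depth(g(g(g(a, a), g(a, a)), a)) = 1 + max(2, 0) = 3
depth(g(g(g(a, a), a), g(g(g(a, a), g(a, a)), a))) = 1 + max(2, 3) = 4
depth(g(g(g(a, a), a), g(g(g(a, a), a), g(g(g(a, a), g(a, a)), a)))) = 1 + max(2, 4) = 5
depth(g(g(g(g(a, a), a), g(g(g(a, a), a), g(g(g(a, a), g(a, a)), a))), g(g(a, a), g(a, a)))) = 1 + max(5, 2) = 6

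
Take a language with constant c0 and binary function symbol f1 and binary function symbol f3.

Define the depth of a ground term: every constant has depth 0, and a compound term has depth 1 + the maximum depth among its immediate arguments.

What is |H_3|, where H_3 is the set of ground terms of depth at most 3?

Count level by level. With function symbols f1/2, f3/2, the terms of depth ≤ k are the 1 constant together with each function applied to depth-≤(k−1) tuples, so N_k = 1 + N_{k-1}^2 + N_{k-1}^2.
N_0 = 1
N_1 = 1 + 1^2 + 1^2 = 3
N_2 = 1 + 3^2 + 3^2 = 19
N_3 = 1 + 19^2 + 19^2 = 723

723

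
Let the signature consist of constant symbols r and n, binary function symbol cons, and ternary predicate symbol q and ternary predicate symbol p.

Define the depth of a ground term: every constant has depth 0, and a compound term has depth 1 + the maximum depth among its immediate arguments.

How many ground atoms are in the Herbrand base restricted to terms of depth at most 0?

First count ground terms of depth ≤ 0.
Let N_k = |{terms of depth ≤ k}|. Then N_0 = 2 and N_k = 2 + N_{k-1}^2 for k ≥ 1 (one summand per function symbol, arity giving the exponent).
N_0 = 2
Explicitly: r, n.
So |H| = 2.
Ground atoms are formed by filling each argument slot of a predicate with a term from H, so an r-ary predicate gives |H|^r atoms:
  q: 2^3 = 8;  p: 2^3 = 8
Total ground atoms: 8 + 8 = 16.

16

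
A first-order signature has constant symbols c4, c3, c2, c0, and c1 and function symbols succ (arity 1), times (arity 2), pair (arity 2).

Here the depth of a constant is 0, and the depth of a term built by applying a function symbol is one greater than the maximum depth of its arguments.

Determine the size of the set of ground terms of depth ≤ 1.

60

Let N_k = |{terms of depth ≤ k}|. Then N_0 = 5 and N_k = 5 + N_{k-1} + N_{k-1}^2 + N_{k-1}^2 for k ≥ 1 (one summand per function symbol, arity giving the exponent).
N_0 = 5
N_1 = 5 + 5 + 5^2 + 5^2 = 60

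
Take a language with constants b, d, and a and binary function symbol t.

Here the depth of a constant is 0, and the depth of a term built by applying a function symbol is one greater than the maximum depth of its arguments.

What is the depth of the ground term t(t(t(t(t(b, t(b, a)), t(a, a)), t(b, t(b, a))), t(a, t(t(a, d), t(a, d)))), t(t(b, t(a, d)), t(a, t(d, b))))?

depth(t(b, a)) = 1 + max(0, 0) = 1
depth(t(b, t(b, a))) = 1 + max(0, 1) = 2
depth(t(a, a)) = 1 + max(0, 0) = 1
depth(t(t(b, t(b, a)), t(a, a))) = 1 + max(2, 1) = 3
depth(t(t(t(b, t(b, a)), t(a, a)), t(b, t(b, a)))) = 1 + max(3, 2) = 4
depth(t(a, d)) = 1 + max(0, 0) = 1
depth(t(t(a, d), t(a, d))) = 1 + max(1, 1) = 2
depth(t(a, t(t(a, d), t(a, d)))) = 1 + max(0, 2) = 3
depth(t(t(t(t(b, t(b, a)), t(a, a)), t(b, t(b, a))), t(a, t(t(a, d), t(a, d))))) = 1 + max(4, 3) = 5
depth(t(b, t(a, d))) = 1 + max(0, 1) = 2
depth(t(d, b)) = 1 + max(0, 0) = 1
depth(t(a, t(d, b))) = 1 + max(0, 1) = 2
depth(t(t(b, t(a, d)), t(a, t(d, b)))) = 1 + max(2, 2) = 3
depth(t(t(t(t(t(b, t(b, a)), t(a, a)), t(b, t(b, a))), t(a, t(t(a, d), t(a, d)))), t(t(b, t(a, d)), t(a, t(d, b))))) = 1 + max(5, 3) = 6

6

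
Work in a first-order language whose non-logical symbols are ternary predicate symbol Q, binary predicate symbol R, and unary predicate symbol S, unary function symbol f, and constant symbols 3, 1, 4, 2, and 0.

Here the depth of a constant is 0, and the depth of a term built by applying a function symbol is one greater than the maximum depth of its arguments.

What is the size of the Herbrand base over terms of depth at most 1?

First count ground terms of depth ≤ 1.
If N_k denotes the number of depth-≤k ground terms, the 5 constants give N_0 = 5, and each function symbol of arity r contributes N_{k-1}^r new terms at level k: N_k = 5 + N_{k-1}.
N_0 = 5
N_1 = 5 + 5 = 10
Explicitly: 3, 1, 4, 2, 0, f(3), f(1), f(4), f(2), f(0).
So |H| = 10.
For each predicate symbol, the number of ground atoms is |H| raised to its arity; summing:
  Q: 10^3 = 1000;  R: 10^2 = 100;  S: 10
Total ground atoms: 1000 + 100 + 10 = 1110.

1110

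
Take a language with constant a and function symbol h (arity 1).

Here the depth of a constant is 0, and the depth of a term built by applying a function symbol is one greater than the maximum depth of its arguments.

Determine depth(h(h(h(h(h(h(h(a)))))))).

depth(h(a)) = 1 + depth(a) = 1 + 0 = 1
depth(h(h(a))) = 1 + depth(h(a)) = 1 + 1 = 2
depth(h(h(h(a)))) = 1 + depth(h(h(a))) = 1 + 2 = 3
depth(h(h(h(h(a))))) = 1 + depth(h(h(h(a)))) = 1 + 3 = 4
depth(h(h(h(h(h(a)))))) = 1 + depth(h(h(h(h(a))))) = 1 + 4 = 5
depth(h(h(h(h(h(h(a))))))) = 1 + depth(h(h(h(h(h(a)))))) = 1 + 5 = 6
depth(h(h(h(h(h(h(h(a)))))))) = 1 + depth(h(h(h(h(h(h(a))))))) = 1 + 6 = 7

7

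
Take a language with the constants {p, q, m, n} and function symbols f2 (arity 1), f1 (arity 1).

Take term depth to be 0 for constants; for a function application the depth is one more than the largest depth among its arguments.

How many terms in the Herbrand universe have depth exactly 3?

32

Write N_k for the number of ground terms of depth ≤ k. A term of depth ≤ k is either a constant or a function symbol applied to arguments of depth ≤ k−1, so N_k = 4 + N_{k-1} + N_{k-1}.
N_0 = 4
N_1 = 4 + 4 + 4 = 12
N_2 = 4 + 12 + 12 = 28
N_3 = 4 + 28 + 28 = 60
Terms of depth exactly 3: N_3 − N_2 = 60 − 28 = 32.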